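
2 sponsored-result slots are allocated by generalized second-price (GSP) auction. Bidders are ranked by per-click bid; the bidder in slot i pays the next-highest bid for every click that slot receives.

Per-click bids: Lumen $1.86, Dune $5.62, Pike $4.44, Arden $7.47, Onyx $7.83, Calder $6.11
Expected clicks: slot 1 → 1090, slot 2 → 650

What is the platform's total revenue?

Total revenue: $12113.80

Per-click bids in order: $7.83 (Onyx) > $7.47 (Arden) > $6.11 (Calder) > …
Slot 1: Onyx pays $7.47 × 1090 = $8142.30
Slot 2: Arden pays $6.11 × 650 = $3971.50
Total = $12113.80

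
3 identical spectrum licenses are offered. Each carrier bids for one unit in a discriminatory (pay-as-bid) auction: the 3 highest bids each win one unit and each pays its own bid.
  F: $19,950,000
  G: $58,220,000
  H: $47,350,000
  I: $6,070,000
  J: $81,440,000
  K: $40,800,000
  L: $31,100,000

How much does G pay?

Ordering the bids: 81,440,000 (J), 58,220,000 (G), 47,350,000 (H), 40,800,000 (K), 31,100,000 (L), …
The 3 highest are J, G, H.
G wins → own bid $58,220,000.

G pays $58,220,000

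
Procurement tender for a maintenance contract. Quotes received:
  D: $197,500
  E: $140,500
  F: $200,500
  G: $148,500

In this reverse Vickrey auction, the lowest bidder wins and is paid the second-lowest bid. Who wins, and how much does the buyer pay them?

Reverse Vickrey auction: the lowest bidder wins and is paid the second-lowest bid.
Bids ranked: 140,500 (E) < 148,500 (G) < 197,500 (D) < 200,500 (F)
E is lowest; is paid the second-lowest bid, $148,500.

E is paid $148,500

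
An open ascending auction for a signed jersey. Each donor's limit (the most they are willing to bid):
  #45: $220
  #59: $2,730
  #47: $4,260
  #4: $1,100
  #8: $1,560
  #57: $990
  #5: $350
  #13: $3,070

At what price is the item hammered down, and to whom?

Sorting limits: 4,260 (#47) > 3,070 (#13) > 2,730 (#59) > 1,560 (#8) > 1,100 (#4) > 990 (#57) > …
#13 is the last rival to drop out, at $3,070; #47 remains and wins at that price.

#47 wins at $3,070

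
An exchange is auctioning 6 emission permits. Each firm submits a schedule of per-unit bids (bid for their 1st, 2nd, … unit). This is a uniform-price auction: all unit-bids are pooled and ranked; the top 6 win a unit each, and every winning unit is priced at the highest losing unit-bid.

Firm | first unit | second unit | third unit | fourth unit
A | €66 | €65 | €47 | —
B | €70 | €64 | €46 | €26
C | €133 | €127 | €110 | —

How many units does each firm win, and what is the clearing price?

Merging the schedules and taking the best 6: 133 (C-1), 127 (C-2), 110 (C-3), 70 (B-1), 66 (A-1), 65 (A-2)
Highest rejected unit-bid = €64.
Allocation: A 2, B 1, C 3.

A 2, B 1, C 3; clearing price €64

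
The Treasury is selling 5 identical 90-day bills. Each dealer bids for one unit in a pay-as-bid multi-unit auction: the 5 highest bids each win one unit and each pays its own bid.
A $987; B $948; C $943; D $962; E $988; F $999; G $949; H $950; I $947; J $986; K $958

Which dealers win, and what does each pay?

Ordering the bids: 999 (F), 988 (E), 987 (A), 986 (J), 962 (D), 958 (K), 950 (H), …
Top 5: F, E, A, J, D.
Each winner pays its own bid: F $999, E $988, A $987, J $986, D $962.

F $999, E $988, A $987, J $986, D $962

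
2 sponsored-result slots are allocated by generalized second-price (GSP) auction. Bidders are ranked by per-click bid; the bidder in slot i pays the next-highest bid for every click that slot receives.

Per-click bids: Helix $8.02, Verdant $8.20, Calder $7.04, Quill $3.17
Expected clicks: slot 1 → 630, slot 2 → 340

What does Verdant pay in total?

Per-click bids in order: $8.20 (Verdant) > $8.02 (Helix) > $7.04 (Calder) > …
Verdant holds slot 1 → pays next bid $8.02 × 630 clicks = $5052.60.

Verdant pays $5052.60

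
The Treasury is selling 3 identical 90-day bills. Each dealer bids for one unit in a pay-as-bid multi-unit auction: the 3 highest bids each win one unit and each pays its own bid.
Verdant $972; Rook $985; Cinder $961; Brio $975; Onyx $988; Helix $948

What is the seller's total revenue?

Total revenue: $2,948

Bids ranked high→low: 988 (Onyx), 985 (Rook), 975 (Brio), 972 (Verdant), 961 (Cinder), …
Top 3: Onyx, Rook, Brio.
Total revenue = 988 + 985 + 975 = $2,948.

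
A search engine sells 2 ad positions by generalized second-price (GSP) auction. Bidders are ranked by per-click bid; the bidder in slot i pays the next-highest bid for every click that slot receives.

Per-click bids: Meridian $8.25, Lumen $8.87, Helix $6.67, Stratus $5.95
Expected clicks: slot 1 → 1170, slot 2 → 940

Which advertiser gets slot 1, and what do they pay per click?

Lumen; $8.25 per click

Per-click bids in order: $8.87 (Lumen) > $8.25 (Meridian) > $6.67 (Helix) > …
Slot 1 goes to the first-ranked bidder, Lumen, who pays the next bid down: $8.25/click.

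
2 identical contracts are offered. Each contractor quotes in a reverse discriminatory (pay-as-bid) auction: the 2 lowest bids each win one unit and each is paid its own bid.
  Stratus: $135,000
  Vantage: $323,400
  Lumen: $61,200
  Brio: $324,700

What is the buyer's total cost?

Total cost: $196,200

Bids ranked low→high: 61,200 (Lumen), 135,000 (Stratus), 323,400 (Vantage), 324,700 (Brio)
Winners (2 units): Lumen, Stratus.
Total cost = 61,200 + 135,000 = $196,200.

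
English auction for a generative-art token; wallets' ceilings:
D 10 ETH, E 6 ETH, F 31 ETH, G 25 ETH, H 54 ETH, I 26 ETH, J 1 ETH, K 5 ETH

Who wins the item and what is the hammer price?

H wins at 31 ETH

Limits in order: 54 (H) > 31 (F) > 26 (I) > 25 (G) > 10 (D) > 6 (E) > …
Once the price passes 31 ETH, only H is left; the hammer falls at F's limit of 31 ETH.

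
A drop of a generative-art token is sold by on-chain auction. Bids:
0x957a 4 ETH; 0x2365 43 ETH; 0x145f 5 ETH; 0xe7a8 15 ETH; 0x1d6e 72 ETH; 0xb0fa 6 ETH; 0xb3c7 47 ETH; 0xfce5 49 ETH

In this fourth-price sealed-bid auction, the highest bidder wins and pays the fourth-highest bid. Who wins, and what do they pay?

Fourth-price sealed-bid auction: the highest bidder wins and pays the fourth-highest bid.
Bids ranked: 72 (0x1d6e) > 49 (0xfce5) > 47 (0xb3c7) > 43 (0x2365) > 15 (0xe7a8) > 6 (0xb0fa) > …
0x1d6e is highest; pays the fourth-highest bid, 43 ETH.

0x1d6e pays 43 ETH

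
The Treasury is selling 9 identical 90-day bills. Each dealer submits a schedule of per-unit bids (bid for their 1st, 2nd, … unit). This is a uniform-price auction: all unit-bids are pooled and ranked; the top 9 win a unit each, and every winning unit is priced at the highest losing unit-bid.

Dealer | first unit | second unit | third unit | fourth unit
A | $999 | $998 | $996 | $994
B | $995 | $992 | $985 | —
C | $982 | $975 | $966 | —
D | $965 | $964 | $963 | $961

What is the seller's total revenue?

Pooled unit-bids ranked (top 9): 999 (A-1), 998 (A-2), 996 (A-3), 995 (B-1), 994 (A-4), 992 (B-2), 985 (B-3), 982 (C-1), 975 (C-2)
Highest rejected unit-bid = $966.
Allocation: A 4, B 3, C 2. Every unit priced at $966.
Revenue = 9 × 966 = $8,694.

Total revenue: $8,694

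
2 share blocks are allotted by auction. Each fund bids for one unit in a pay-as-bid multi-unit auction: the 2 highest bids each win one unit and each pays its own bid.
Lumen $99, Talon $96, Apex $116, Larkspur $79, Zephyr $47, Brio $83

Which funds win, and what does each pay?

Apex $116, Lumen $99

Bids ranked high→low: 116 (Apex), 99 (Lumen), 96 (Talon), 83 (Brio), …
Top 2: Apex, Lumen.
Each winner pays its own bid: Apex $116, Lumen $99.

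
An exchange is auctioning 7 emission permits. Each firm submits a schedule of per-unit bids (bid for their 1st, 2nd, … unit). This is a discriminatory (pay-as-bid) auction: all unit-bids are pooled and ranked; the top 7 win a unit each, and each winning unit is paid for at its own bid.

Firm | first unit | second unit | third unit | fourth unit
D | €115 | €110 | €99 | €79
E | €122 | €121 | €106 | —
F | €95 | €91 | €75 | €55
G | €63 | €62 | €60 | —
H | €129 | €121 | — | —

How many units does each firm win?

Pooled unit-bids ranked (top 7): 129 (H-1), 122 (E-1), 121 (E-2), 121 (H-2), 115 (D-1), 110 (D-2), 106 (E-3)
Next rejected bid: €99 (not a price — pay-as-bid).
Allocation: D 2, E 3, H 2.

D 2, E 3, H 2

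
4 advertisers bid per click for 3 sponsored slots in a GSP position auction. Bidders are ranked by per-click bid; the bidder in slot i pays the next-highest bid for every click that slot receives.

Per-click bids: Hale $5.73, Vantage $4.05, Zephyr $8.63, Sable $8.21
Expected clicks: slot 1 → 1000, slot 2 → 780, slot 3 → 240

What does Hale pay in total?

Hale pays $972.00

Per-click bids in order: $8.63 (Zephyr) > $8.21 (Sable) > $5.73 (Hale) > $4.05 (Vantage)
Hale holds slot 3 → pays next bid $4.05 × 240 clicks = $972.00.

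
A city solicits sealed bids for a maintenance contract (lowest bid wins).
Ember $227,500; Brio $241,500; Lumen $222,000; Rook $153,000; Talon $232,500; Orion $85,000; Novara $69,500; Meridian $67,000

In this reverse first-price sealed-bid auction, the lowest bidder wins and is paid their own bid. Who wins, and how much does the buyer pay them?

Meridian is paid $67,000

Sorting bids: 67,000 (Meridian) < 69,500 (Novara) < 85,000 (Orion) < 153,000 (Rook) < 222,000 (Lumen) < 227,500 (Ember) < …
Meridian is lowest → is paid own bid, $67,000.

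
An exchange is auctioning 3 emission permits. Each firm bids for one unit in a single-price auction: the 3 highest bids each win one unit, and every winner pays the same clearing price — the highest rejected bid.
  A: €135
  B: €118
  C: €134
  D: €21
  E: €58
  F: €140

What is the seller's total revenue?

Bids ranked high→low: 140 (F), 135 (A), 134 (C), 118 (B), 58 (E), …
Winners (3 units): F, A, C.
Clearing price = highest rejected bid = €118.
Total revenue = 3 × €118 = €354.

Total revenue: €354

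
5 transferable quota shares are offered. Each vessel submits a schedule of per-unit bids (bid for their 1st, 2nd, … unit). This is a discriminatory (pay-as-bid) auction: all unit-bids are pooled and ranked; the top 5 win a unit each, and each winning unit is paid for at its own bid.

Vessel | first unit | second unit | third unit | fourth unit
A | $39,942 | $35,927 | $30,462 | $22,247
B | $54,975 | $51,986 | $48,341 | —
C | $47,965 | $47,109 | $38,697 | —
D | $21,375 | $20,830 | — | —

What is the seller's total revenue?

Total revenue: $250,376

Pooled unit-bids ranked (top 5): 54,975 (B-1), 51,986 (B-2), 48,341 (B-3), 47,965 (C-1), 47,109 (C-2)
Next rejected bid: $39,942 (not a price — pay-as-bid).
Each winning unit pays its own bid.
Revenue = 54,975 + 51,986 + 48,341 + 47,965 + 47,109 = $250,376.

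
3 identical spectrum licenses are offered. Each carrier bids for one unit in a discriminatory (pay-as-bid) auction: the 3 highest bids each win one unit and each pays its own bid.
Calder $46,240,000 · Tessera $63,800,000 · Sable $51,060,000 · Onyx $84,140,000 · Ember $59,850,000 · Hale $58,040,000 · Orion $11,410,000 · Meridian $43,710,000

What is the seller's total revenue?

Total revenue: $207,790,000

Bids ranked high→low: 84,140,000 (Onyx), 63,800,000 (Tessera), 59,850,000 (Ember), 58,040,000 (Hale), 51,060,000 (Sable), …
Winners (3 units): Onyx, Tessera, Ember.
Total revenue = 84,140,000 + 63,800,000 + 59,850,000 = $207,790,000.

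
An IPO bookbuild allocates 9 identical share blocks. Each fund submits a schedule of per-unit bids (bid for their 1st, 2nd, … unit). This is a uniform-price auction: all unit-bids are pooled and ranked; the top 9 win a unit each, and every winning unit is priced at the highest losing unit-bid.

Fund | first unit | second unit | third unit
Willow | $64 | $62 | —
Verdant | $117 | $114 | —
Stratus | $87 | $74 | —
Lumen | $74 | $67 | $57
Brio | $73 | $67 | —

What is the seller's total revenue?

All unit-bids, highest first — top 9: 117 (Verdant-1), 114 (Verdant-2), 87 (Stratus-1), 74 (Stratus-2), 74 (Lumen-1), 73 (Brio-1), 67 (Lumen-2), 67 (Brio-2), 64 (Willow-1)
The (k+1)-th unit-bid is $62.
Allocation: Brio 2, Lumen 2, Stratus 2, Verdant 2, Willow 1. Every unit priced at $62.
Revenue = 9 × 62 = $558.

Total revenue: $558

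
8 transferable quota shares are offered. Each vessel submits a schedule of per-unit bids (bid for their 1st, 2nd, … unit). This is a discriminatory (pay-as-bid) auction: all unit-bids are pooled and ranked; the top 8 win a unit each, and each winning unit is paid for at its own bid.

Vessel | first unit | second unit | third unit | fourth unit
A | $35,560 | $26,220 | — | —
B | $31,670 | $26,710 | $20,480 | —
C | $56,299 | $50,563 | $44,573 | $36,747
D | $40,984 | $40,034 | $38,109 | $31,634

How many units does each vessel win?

A 1, C 4, D 3

Pooled unit-bids ranked (top 8): 56,299 (C-1), 50,563 (C-2), 44,573 (C-3), 40,984 (D-1), 40,034 (D-2), 38,109 (D-3), 36,747 (C-4), 35,560 (A-1)
Next rejected bid: $31,670 (not a price — pay-as-bid).
Allocation: A 1, C 4, D 3.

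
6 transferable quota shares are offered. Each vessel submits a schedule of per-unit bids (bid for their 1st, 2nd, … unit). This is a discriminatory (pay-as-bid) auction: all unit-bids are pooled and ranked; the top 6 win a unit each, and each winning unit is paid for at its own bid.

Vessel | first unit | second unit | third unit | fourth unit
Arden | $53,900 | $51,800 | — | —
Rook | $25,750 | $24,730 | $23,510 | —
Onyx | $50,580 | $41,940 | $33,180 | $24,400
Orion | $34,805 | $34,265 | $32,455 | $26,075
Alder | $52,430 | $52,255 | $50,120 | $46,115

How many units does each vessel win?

Alder 3, Arden 2, Onyx 1

All unit-bids, highest first — top 6: 53,900 (Arden-1), 52,430 (Alder-1), 52,255 (Alder-2), 51,800 (Arden-2), 50,580 (Onyx-1), 50,120 (Alder-3)
Next rejected bid: $46,115 (not a price — pay-as-bid).
Allocation: Alder 3, Arden 2, Onyx 1.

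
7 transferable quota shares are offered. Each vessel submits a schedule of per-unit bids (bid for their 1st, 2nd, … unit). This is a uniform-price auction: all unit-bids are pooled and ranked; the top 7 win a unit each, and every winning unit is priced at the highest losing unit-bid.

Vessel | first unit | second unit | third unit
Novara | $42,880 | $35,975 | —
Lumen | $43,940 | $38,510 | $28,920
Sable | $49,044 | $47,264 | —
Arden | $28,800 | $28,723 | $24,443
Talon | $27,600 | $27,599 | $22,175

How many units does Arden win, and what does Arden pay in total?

Pooled unit-bids ranked (top 7): 49,044 (Sable-1), 47,264 (Sable-2), 43,940 (Lumen-1), 42,880 (Novara-1), 38,510 (Lumen-2), 35,975 (Novara-2), 28,920 (Lumen-3)
First bid not allocated: $28,800.
Arden wins 0 unit(s) at $28,800 each.

Arden: 0 units, pays $0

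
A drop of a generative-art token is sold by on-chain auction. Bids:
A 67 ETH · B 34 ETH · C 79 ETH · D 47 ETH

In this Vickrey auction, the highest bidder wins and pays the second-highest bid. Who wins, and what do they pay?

C pays 67 ETH

Bids in order: 79 (C) > 67 (A) > 47 (D) > 34 (B)
Second-price: C pays A's bid of 67 ETH.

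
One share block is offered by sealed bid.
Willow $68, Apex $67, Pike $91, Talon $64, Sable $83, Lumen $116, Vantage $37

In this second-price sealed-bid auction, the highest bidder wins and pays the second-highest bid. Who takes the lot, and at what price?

Sorting bids: 116 (Lumen) > 91 (Pike) > 83 (Sable) > 68 (Willow) > 67 (Apex) > 64 (Talon) > …
Lumen is highest; pays the second-highest bid, $91.

Lumen pays $91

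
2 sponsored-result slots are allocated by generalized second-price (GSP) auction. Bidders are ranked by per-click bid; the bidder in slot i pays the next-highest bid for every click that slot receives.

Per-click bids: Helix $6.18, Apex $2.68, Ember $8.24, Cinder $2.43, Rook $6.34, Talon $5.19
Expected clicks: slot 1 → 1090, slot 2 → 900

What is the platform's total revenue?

Sorting advertisers: $8.24 (Ember) > $6.34 (Rook) > $6.18 (Helix) > …
Slot 1: Ember pays $6.34 × 1090 = $6910.60
Slot 2: Rook pays $6.18 × 900 = $5562.00
Total = $12472.60

Total revenue: $12472.60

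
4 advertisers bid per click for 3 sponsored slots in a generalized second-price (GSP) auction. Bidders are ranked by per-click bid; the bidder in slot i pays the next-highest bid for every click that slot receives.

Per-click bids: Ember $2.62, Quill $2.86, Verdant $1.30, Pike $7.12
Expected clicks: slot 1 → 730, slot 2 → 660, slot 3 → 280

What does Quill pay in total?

Ranked by bid: $7.12 (Pike) > $2.86 (Quill) > $2.62 (Ember) > $1.30 (Verdant)
Quill holds slot 2 → pays next bid $2.62 × 660 clicks = $1729.20.

Quill pays $1729.20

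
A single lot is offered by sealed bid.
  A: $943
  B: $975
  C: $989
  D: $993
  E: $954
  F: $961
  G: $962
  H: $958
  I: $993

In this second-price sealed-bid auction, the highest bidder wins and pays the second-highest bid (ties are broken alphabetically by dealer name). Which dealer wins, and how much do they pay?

D pays $993

Sorting bids: 993 (D) > 993 (I) > 989 (C) > 975 (B) > 962 (G) > 961 (F) > …
D and I tie at $993; tie-break gives it to D.
Second-price: D pays I's bid of $993.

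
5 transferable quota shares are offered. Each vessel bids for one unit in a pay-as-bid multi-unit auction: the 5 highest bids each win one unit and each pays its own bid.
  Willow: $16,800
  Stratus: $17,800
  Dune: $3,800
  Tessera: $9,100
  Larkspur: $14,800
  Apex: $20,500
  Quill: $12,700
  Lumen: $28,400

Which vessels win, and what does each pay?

Ordering the bids: 28,400 (Lumen), 20,500 (Apex), 17,800 (Stratus), 16,800 (Willow), 14,800 (Larkspur), 12,700 (Quill), 9,100 (Tessera), …
The 5 highest are Lumen, Apex, Stratus, Willow, Larkspur.
Each winner pays its own bid: Lumen $28,400, Apex $20,500, Stratus $17,800, Willow $16,800, Larkspur $14,800.

Lumen $28,400, Apex $20,500, Stratus $17,800, Willow $16,800, Larkspur $14,800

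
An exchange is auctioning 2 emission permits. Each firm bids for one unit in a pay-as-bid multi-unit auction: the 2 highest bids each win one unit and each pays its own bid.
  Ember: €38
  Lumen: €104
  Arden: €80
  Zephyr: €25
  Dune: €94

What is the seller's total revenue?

Total revenue: €198

Sorting: 104 (Lumen), 94 (Dune), 80 (Arden), 38 (Ember), …
Winners (2 units): Lumen, Dune.
Total revenue = 104 + 94 = €198.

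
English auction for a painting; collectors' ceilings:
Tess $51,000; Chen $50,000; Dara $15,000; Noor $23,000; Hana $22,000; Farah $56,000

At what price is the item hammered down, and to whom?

Rule: the price rises until one bidder remains; the winner pays the price at which the last rival dropped out.
Sorting limits: 56,000 (Farah) > 51,000 (Tess) > 50,000 (Chen) > 23,000 (Noor) > 22,000 (Hana) > 15,000 (Dara)
Once the price passes $51,000, only Farah is left; the hammer falls at Tess's limit of $51,000.

Farah wins at $51,000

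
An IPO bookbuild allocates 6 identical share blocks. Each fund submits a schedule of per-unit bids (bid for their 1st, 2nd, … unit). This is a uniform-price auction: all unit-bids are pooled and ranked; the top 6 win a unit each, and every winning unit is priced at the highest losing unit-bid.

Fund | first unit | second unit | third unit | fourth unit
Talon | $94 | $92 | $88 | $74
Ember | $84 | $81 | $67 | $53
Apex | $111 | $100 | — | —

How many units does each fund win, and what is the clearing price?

Merging the schedules and taking the best 6: 111 (Apex-1), 100 (Apex-2), 94 (Talon-1), 92 (Talon-2), 88 (Talon-3), 84 (Ember-1)
First bid not allocated: $81.
Allocation: Apex 2, Ember 1, Talon 3.

Apex 2, Ember 1, Talon 3; clearing price $81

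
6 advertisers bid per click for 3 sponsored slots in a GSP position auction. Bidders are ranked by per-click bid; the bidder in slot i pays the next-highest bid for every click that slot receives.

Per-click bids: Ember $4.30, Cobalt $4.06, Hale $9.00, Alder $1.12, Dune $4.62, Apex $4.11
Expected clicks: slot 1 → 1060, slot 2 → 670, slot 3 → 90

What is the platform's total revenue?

Total revenue: $8148.10

Sorting advertisers: $9.00 (Hale) > $4.62 (Dune) > $4.30 (Ember) > $4.11 (Apex) > …
Slot 1: Hale pays $4.62 × 1060 = $4897.20
Slot 2: Dune pays $4.30 × 670 = $2881.00
Slot 3: Ember pays $4.11 × 90 = $369.90
Total = $8148.10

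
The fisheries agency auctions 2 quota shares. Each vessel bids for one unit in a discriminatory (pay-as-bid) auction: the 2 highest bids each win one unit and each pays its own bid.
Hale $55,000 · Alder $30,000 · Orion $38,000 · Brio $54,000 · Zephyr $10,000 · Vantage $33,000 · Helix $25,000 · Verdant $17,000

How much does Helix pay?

Helix pays $0

Ordering the bids: 55,000 (Hale), 54,000 (Brio), 38,000 (Orion), 33,000 (Vantage), …
Winners (2 units): Hale, Brio.
Helix does not win → $0.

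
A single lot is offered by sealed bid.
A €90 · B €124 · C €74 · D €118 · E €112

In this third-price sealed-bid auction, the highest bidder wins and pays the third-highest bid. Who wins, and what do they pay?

Sorting bids: 124 (B) > 118 (D) > 112 (E) > 90 (A) > 74 (C)
B wins; payment is bid #3 in the ranking = €112.

B pays €112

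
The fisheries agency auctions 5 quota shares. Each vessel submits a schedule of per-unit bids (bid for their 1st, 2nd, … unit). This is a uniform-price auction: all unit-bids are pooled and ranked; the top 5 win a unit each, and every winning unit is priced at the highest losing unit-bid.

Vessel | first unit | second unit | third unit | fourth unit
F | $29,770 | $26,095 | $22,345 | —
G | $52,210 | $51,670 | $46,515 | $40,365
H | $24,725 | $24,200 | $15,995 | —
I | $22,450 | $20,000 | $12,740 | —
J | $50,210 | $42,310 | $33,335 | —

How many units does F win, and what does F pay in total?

F: 0 units, pays $0

All unit-bids, highest first — top 5: 52,210 (G-1), 51,670 (G-2), 50,210 (J-1), 46,515 (G-3), 42,310 (J-2)
The (k+1)-th unit-bid is $40,365.
F wins 0 unit(s) at $40,365 each.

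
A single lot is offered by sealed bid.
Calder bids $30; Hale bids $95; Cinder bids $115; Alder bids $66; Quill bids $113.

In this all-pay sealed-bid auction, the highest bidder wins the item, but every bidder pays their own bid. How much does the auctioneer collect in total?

Total revenue: $419

All-pay sealed-bid auction: the highest bidder wins the item, but every bidder pays their own bid.
Sorting bids: 115 (Cinder) > 113 (Quill) > 95 (Hale) > 66 (Alder) > 30 (Calder)
Cinder wins with the top bid; all bids are sunk regardless.
Every bidder forfeits their bid regardless of winning.
Revenue = 30 + 95 + 115 + 66 + 113 = $419.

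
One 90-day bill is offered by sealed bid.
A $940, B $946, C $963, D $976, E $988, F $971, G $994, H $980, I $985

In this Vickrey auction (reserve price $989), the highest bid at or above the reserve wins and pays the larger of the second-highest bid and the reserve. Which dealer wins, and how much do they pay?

Sorting bids: 994 (G) > 988 (E) > 985 (I) > 980 (H) > 976 (D) > 971 (F) > …
G has the top bid at or above the reserve ($994).
max(second-highest $988, reserve $989) = $989.

G pays $989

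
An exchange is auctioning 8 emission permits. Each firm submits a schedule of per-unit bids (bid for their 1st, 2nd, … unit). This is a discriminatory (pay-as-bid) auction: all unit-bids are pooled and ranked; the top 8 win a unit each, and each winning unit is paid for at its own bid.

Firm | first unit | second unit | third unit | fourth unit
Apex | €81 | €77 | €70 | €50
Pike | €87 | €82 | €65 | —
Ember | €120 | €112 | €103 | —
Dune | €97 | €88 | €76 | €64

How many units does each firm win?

All unit-bids, highest first — top 8: 120 (Ember-1), 112 (Ember-2), 103 (Ember-3), 97 (Dune-1), 88 (Dune-2), 87 (Pike-1), 82 (Pike-2), 81 (Apex-1)
Next rejected bid: €77 (not a price — pay-as-bid).
Allocation: Apex 1, Dune 2, Ember 3, Pike 2.

Apex 1, Dune 2, Ember 3, Pike 2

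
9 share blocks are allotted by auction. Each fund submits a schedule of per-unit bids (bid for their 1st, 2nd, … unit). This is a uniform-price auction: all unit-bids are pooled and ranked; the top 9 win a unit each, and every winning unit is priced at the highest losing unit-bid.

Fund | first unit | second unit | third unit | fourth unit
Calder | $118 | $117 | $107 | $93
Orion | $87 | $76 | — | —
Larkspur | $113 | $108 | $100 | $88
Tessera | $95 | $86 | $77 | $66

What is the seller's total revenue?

Total revenue: $783

Merging the schedules and taking the best 9: 118 (Calder-1), 117 (Calder-2), 113 (Larkspur-1), 108 (Larkspur-2), 107 (Calder-3), 100 (Larkspur-3), 95 (Tessera-1), 93 (Calder-4), 88 (Larkspur-4)
First bid not allocated: $87.
Allocation: Calder 4, Larkspur 4, Tessera 1. Every unit priced at $87.
Revenue = 9 × 87 = $783.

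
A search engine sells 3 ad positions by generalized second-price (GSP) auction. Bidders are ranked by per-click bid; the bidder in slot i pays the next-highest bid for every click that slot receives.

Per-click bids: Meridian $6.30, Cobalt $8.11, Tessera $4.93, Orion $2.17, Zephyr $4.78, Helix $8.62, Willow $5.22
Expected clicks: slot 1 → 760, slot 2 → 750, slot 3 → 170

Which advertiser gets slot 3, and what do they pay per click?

Meridian; $5.22 per click

Per-click bids in order: $8.62 (Helix) > $8.11 (Cobalt) > $6.30 (Meridian) > $5.22 (Willow) > …
Slot 3 goes to the third-ranked bidder, Meridian, who pays the next bid down: $5.22/click.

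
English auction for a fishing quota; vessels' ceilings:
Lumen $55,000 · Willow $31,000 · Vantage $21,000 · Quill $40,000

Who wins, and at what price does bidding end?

Lumen wins at $40,000

Limits in order: 55,000 (Lumen) > 40,000 (Quill) > 31,000 (Willow) > 21,000 (Vantage)
Bidding ends when Quill exits at $40,000; Lumen takes it.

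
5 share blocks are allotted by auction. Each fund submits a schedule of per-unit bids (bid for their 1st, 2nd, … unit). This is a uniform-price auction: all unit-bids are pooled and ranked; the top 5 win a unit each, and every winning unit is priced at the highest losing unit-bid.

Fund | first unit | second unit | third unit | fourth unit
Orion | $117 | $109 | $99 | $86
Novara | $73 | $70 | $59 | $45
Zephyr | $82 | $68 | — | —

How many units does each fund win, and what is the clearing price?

Orion 4, Zephyr 1; clearing price $73

All unit-bids, highest first — top 5: 117 (Orion-1), 109 (Orion-2), 99 (Orion-3), 86 (Orion-4), 82 (Zephyr-1)
The (k+1)-th unit-bid is $73.
Allocation: Orion 4, Zephyr 1.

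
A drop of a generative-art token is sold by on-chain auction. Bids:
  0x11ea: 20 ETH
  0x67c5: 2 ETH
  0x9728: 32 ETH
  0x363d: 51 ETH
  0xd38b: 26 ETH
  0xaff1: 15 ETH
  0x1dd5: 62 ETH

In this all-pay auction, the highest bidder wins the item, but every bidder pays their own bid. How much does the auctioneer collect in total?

All-pay auction: the highest bidder wins the item, but every bidder pays their own bid.
Bids in order: 62 (0x1dd5) > 51 (0x363d) > 32 (0x9728) > 26 (0xd38b) > 20 (0x11ea) > 15 (0xaff1) > …
Every bidder forfeits their bid regardless of winning.
Revenue = 20 + 2 + 32 + 51 + 26 + 15 + 62 = 208 ETH.

Total revenue: 208 ETH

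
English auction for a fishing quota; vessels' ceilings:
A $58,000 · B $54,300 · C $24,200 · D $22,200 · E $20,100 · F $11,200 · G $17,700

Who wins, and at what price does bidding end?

Open ascending-bid auction: the price rises until one bidder remains; the winner pays the price at which the last rival dropped out.
Sorting limits: 58,000 (A) > 54,300 (B) > 24,200 (C) > 22,200 (D) > 20,100 (E) > 17,700 (G) > …
B is the last rival to drop out, at $54,300; A remains and wins at that price.

A wins at $54,300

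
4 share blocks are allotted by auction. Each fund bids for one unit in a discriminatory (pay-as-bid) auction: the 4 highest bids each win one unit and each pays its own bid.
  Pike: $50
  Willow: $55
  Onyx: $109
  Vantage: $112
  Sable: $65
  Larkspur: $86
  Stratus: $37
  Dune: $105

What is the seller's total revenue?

Total revenue: $412

Bids ranked high→low: 112 (Vantage), 109 (Onyx), 105 (Dune), 86 (Larkspur), 65 (Sable), 55 (Willow), …
Top 4: Vantage, Onyx, Dune, Larkspur.
Total revenue = 112 + 109 + 105 + 86 = $412.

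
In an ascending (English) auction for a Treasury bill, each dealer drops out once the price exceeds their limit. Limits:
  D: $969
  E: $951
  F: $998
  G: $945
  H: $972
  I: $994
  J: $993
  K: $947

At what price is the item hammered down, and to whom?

Rule: the price rises until one bidder remains; the winner pays the price at which the last rival dropped out.
Limits ranked: 998 (F) > 994 (I) > 993 (J) > 972 (H) > 969 (D) > 951 (E) > …
Once the price passes $994, only F is left; the hammer falls at I's limit of $994.

F wins at $994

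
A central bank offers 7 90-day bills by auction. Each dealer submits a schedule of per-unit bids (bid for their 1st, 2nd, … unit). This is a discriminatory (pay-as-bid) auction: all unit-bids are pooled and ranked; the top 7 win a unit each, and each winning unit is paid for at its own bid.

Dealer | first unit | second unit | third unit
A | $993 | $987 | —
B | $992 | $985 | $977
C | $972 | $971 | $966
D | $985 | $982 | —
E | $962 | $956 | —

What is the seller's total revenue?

Merging the schedules and taking the best 7: 993 (A-1), 992 (B-1), 987 (A-2), 985 (B-2), 985 (D-1), 982 (D-2), 977 (B-3)
Next rejected bid: $972 (not a price — pay-as-bid).
Each winning unit pays its own bid.
Revenue = 993 + 992 + 987 + 985 + 985 + 982 + 977 = $6,901.

Total revenue: $6,901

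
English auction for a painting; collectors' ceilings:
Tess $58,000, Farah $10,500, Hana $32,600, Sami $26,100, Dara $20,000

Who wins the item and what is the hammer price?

Tess wins at $32,600

Limits ranked: 58,000 (Tess) > 32,600 (Hana) > 26,100 (Sami) > 20,000 (Dara) > 10,500 (Farah)
Bidding ends when Hana exits at $32,600; Tess takes it.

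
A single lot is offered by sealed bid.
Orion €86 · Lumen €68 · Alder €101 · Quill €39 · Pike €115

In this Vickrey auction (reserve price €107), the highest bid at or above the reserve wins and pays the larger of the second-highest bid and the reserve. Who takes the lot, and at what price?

Vickrey auction (reserve price €107): the highest bid at or above the reserve wins and pays the larger of the second-highest bid and the reserve.
Bids ranked: 115 (Pike) > 101 (Alder) > 86 (Orion) > 68 (Lumen) > 39 (Quill)
Highest eligible bid: Pike at €115.
Second-highest bid €101 is below the reserve €107, so the reserve binds → payment €107.

Pike pays €107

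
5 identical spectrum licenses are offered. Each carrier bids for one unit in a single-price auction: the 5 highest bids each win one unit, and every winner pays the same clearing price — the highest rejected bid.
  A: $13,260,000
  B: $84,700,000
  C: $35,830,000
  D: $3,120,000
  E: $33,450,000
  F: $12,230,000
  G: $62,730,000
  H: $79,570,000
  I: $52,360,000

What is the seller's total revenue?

Ordering the bids: 84,700,000 (B), 79,570,000 (H), 62,730,000 (G), 52,360,000 (I), 35,830,000 (C), 33,450,000 (E), 13,260,000 (A), …
The 5 highest are B, H, G, I, C.
First losing bid is E's $33,450,000, which sets the uniform price.
Total revenue = 5 × $33,450,000 = $167,250,000.

Total revenue: $167,250,000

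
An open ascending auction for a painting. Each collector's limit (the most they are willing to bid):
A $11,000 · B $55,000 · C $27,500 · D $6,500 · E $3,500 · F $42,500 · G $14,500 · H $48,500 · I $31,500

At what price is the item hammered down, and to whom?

Limits ranked: 55,000 (B) > 48,500 (H) > 42,500 (F) > 31,500 (I) > 27,500 (C) > 14,500 (G) > …
H is the last rival to drop out, at $48,500; B remains and wins at that price.

B wins at $48,500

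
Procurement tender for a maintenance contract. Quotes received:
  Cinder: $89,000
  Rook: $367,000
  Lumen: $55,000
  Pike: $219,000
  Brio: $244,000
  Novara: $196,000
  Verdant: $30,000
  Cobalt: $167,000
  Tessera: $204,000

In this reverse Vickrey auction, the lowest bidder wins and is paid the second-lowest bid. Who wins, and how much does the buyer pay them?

Sorting bids: 30,000 (Verdant) < 55,000 (Lumen) < 89,000 (Cinder) < 167,000 (Cobalt) < 196,000 (Novara) < 204,000 (Tessera) < …
Verdant wins with the lowest bid; price is set by the runner-up at $55,000.

Verdant is paid $55,000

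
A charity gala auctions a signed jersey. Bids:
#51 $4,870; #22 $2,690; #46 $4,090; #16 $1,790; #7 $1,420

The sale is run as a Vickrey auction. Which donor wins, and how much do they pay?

Vickrey auction: the highest bidder wins and pays the second-highest bid.
Sorting bids: 4,870 (#51) > 4,090 (#46) > 2,690 (#22) > 1,790 (#16) > 1,420 (#7)
Second-price: #51 pays #46's bid of $4,090.

#51 pays $4,090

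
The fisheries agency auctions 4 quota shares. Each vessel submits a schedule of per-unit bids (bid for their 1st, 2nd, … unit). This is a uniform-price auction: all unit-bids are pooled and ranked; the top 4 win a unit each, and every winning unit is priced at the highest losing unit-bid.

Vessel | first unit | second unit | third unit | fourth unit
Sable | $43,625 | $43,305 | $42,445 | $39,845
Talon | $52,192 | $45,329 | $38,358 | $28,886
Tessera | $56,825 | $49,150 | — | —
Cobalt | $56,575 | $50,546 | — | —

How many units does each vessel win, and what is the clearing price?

Cobalt 2, Talon 1, Tessera 1; clearing price $49,150

Pooled unit-bids ranked (top 4): 56,825 (Tessera-1), 56,575 (Cobalt-1), 52,192 (Talon-1), 50,546 (Cobalt-2)
Highest rejected unit-bid = $49,150.
Allocation: Cobalt 2, Talon 1, Tessera 1.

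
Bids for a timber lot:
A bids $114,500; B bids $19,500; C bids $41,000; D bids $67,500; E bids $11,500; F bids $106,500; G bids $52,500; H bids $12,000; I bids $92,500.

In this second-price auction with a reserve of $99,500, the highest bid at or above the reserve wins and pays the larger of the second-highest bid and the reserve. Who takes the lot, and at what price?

Bids ranked: 114,500 (A) > 106,500 (F) > 92,500 (I) > 67,500 (D) > 52,500 (G) > 41,000 (C) > …
Highest eligible bid: A at $114,500.
Second-highest bid $106,500 exceeds the reserve $99,500 → payment $106,500.

A pays $106,500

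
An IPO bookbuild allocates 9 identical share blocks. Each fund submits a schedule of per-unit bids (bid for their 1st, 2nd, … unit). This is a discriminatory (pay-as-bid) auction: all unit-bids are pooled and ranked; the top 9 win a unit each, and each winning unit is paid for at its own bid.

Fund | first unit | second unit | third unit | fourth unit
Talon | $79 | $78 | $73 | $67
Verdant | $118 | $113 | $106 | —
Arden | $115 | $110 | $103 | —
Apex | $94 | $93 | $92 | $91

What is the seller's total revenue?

Merging the schedules and taking the best 9: 118 (Verdant-1), 115 (Arden-1), 113 (Verdant-2), 110 (Arden-2), 106 (Verdant-3), 103 (Arden-3), 94 (Apex-1), 93 (Apex-2), 92 (Apex-3)
Next rejected bid: $91 (not a price — pay-as-bid).
Each winning unit pays its own bid.
Revenue = 118 + 115 + 113 + 110 + 106 + 103 + 94 + 93 + 92 = $944.

Total revenue: $944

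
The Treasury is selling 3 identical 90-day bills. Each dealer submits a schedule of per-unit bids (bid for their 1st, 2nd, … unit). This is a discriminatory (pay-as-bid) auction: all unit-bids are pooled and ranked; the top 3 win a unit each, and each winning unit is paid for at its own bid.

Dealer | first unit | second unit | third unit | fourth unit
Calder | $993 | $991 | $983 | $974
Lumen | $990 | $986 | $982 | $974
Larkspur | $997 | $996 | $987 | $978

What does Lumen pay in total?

Lumen pays $0

All unit-bids, highest first — top 3: 997 (Larkspur-1), 996 (Larkspur-2), 993 (Calder-1)
Next rejected bid: $991 (not a price — pay-as-bid).
Lumen wins no units.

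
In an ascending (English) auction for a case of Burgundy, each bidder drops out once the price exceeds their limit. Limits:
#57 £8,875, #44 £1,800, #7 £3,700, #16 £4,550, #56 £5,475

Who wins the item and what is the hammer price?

#57 wins at £5,475

Limits ranked: 8,875 (#57) > 5,475 (#56) > 4,550 (#16) > 3,700 (#7) > 1,800 (#44)
#56 is the last rival to drop out, at £5,475; #57 remains and wins at that price.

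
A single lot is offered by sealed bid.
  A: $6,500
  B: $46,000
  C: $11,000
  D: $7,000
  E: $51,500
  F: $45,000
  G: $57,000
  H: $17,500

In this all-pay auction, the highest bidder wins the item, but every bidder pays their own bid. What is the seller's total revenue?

Total revenue: $241,500

All-pay auction: the highest bidder wins the item, but every bidder pays their own bid.
Sorting bids: 57,000 (G) > 51,500 (E) > 46,000 (B) > 45,000 (F) > 17,500 (H) > 11,000 (C) > …
G wins with the top bid; all bids are sunk regardless.
Every bidder forfeits their bid regardless of winning.
Revenue = 6,500 + 46,000 + 11,000 + 7,000 + 51,500 + 45,000 + 57,000 + 17,500 = $241,500.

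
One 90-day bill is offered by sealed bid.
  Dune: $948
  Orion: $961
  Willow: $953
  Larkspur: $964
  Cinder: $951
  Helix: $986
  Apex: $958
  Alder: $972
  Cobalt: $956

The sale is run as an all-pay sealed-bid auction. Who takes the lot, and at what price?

All-pay sealed-bid auction: the highest bidder wins the item, but every bidder pays their own bid.
Bids in order: 986 (Helix) > 972 (Alder) > 964 (Larkspur) > 961 (Orion) > 958 (Apex) > 956 (Cobalt) > …
Helix wins with the top bid; all bids are sunk regardless.

Helix pays $986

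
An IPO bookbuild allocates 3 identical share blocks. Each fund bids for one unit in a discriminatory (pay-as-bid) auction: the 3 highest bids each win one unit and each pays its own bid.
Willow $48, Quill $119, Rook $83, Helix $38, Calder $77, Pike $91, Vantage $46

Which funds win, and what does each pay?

Quill $119, Pike $91, Rook $83

Sorting: 119 (Quill), 91 (Pike), 83 (Rook), 77 (Calder), 48 (Willow), …
The 3 highest are Quill, Pike, Rook.
Each winner pays its own bid: Quill $119, Pike $91, Rook $83.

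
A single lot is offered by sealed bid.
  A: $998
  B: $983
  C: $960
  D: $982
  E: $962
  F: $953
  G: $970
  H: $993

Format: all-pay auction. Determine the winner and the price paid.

A pays $998

Bids in order: 998 (A) > 993 (H) > 983 (B) > 982 (D) > 970 (G) > 962 (E) > …
A wins with the top bid; all bids are sunk regardless.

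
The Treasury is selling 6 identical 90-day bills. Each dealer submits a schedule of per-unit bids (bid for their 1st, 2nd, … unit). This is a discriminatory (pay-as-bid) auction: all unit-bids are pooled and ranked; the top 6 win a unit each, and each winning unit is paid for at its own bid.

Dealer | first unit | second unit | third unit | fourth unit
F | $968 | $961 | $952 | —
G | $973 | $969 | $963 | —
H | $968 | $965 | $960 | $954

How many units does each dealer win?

F 1, G 3, H 2

Merging the schedules and taking the best 6: 973 (G-1), 969 (G-2), 968 (F-1), 968 (H-1), 965 (H-2), 963 (G-3)
Next rejected bid: $961 (not a price — pay-as-bid).
Allocation: F 1, G 3, H 2.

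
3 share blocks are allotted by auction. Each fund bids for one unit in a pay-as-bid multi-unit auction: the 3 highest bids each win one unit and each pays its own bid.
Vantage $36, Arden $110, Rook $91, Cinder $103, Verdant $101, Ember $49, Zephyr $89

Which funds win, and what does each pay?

Ordering the bids: 110 (Arden), 103 (Cinder), 101 (Verdant), 91 (Rook), 89 (Zephyr), …
Top 3: Arden, Cinder, Verdant.
Each winner pays its own bid: Arden $110, Cinder $103, Verdant $101.

Arden $110, Cinder $103, Verdant $101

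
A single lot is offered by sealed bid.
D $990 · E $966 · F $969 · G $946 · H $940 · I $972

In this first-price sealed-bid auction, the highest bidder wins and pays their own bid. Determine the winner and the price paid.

Bids ranked: 990 (D) > 972 (I) > 969 (F) > 966 (E) > 946 (G) > 940 (H)
First-price: D pays what they bid, $990.

D pays $990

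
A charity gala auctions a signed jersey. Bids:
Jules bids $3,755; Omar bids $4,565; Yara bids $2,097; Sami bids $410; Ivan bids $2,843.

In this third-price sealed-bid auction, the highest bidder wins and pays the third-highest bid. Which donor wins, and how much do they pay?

Third-price sealed-bid auction: the highest bidder wins and pays the third-highest bid.
Sorting bids: 4,565 (Omar) > 3,755 (Jules) > 2,843 (Ivan) > 2,097 (Yara) > 410 (Sami)
Omar wins; payment is bid #3 in the ranking = $2,843.

Omar pays $2,843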